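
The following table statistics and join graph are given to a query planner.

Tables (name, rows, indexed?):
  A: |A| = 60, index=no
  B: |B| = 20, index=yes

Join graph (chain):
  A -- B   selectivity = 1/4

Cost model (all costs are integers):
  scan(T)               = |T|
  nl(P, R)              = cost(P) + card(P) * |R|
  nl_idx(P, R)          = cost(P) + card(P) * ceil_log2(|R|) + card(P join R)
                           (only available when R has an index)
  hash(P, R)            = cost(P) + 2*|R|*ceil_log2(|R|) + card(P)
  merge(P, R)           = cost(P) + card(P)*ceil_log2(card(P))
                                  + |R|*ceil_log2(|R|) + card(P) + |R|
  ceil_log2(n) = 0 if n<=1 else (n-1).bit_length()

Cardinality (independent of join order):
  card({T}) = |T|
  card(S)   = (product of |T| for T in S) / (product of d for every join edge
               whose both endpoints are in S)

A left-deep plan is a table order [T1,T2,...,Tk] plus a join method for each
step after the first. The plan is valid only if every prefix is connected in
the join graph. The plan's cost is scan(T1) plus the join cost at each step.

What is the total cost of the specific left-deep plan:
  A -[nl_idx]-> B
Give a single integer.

660

step 1: scan A: cost=60, card=60
step 2: join B via nl_idx
    card(P join B) = 60*20/(4) = 300
    cost = 60 + 60*5 + 300 = 660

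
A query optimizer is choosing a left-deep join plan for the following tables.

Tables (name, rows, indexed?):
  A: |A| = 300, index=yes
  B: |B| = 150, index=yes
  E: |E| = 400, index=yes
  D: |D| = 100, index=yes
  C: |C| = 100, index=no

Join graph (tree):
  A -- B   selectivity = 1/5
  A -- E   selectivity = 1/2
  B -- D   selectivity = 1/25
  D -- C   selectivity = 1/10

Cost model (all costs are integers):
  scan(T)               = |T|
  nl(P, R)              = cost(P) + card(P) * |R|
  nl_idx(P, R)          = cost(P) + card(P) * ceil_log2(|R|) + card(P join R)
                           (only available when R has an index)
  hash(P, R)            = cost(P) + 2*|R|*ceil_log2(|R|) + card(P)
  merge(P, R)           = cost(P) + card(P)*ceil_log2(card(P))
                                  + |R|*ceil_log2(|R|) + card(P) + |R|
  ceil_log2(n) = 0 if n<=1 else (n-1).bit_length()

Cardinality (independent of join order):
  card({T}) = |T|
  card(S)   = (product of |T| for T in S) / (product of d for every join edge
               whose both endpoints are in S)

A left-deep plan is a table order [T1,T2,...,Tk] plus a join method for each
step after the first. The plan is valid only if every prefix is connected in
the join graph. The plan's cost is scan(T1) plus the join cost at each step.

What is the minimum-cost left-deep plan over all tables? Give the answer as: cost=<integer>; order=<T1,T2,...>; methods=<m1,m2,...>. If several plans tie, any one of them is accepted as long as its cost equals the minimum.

cost=382100; order=D,B,C,A,E; methods=nl_idx,hash,hash,hash

Selinger DP (subsets sized 1..n):
  {A}: scan cost=300, card=300
  {B}: scan cost=150, card=150
  {E}: scan cost=400, card=400
  {D}: scan cost=100, card=100
  {C}: scan cost=100, card=100
  {AB}: card=9000; try (B,hash)→3000, (A,merge)→4500, (B,merge)→4650, (A,hash)→5700, (A,nl_idx)→10500, (B,nl_idx)→11700 …(+2); best=3000 via (B,hash)
  {AE}: card=60000; try (A,hash)→6200, (E,merge)→7300, (A,merge)→7400, (E,hash)→7800, (E,nl_idx)→63000, (A,nl_idx)→64000 …(+2); best=6200 via (A,hash)
  {BD}: card=600; try (B,nl_idx)→1500, (D,hash)→1700, (D,nl_idx)→1800, (B,merge)→2250, (D,merge)→2300, (B,hash)→2600 …(+2); best=1500 via (B,nl_idx)
  {CD}: card=1000; try (D,hash)→1600, (C,hash)→1600, (D,merge)→1700, (C,merge)→1700, (D,nl_idx)→1800, (D,nl)→10100 …(+1); best=1600 via (D,hash)
  {ABE}: card=1800000; try (E,hash)→19200, (B,hash)→68600, (E,merge)→142000, (B,merge)→1027550, (E,nl_idx)→1884000, (B,nl_idx)→2286200 …(+2); best=19200 via (E,hash)
  {ABD}: card=36000; try (A,hash)→7500, (A,merge)→11100, (D,hash)→13400, (A,nl_idx)→42900, (D,nl_idx)→102000, (D,merge)→138800 …(+2); best=7500 via (A,hash)
  {BCD}: card=6000; try (C,hash)→3500, (B,hash)→5000, (C,merge)→8900, (B,merge)→13950, (B,nl_idx)→15600, (C,nl)→61500 …(+1); best=3500 via (C,hash)
  {ABDE}: card=7200000; try (E,hash)→50700, (E,merge)→623500, (D,hash)→1820600, (E,nl_idx)→7531500, (E,nl)→14407500, (D,nl_idx)→19819200 …(+2); best=50700 via (E,hash)
  {ABCD}: card=360000; try (A,hash)→14900, (C,hash)→44900, (A,merge)→90500, (A,nl_idx)→417500, (C,merge)→620300, (A,nl)→1803500 …(+1); best=14900 via (A,hash)
  {ABCDE}: card=72000000; try (E,hash)→382100, (E,merge)→7218900, (C,hash)→7252100, (E,nl_idx)→75254900, (E,nl)→144014900, (C,merge)→172851500 …(+1); best=382100 via (E,hash)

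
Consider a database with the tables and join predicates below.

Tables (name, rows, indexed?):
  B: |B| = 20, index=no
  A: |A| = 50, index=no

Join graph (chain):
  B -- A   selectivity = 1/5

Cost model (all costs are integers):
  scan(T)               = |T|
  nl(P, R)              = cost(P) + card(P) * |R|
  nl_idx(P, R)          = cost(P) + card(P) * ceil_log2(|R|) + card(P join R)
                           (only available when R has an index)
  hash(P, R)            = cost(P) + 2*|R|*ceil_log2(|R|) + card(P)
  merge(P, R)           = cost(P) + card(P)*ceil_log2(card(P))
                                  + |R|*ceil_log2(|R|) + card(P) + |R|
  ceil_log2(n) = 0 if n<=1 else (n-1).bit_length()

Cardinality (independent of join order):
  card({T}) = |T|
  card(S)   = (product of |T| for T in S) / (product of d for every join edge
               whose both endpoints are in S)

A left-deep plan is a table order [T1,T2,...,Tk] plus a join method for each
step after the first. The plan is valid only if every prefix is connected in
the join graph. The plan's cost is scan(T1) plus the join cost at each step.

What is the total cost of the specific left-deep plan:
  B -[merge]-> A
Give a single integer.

490

step 1: scan B: cost=20, card=20
step 2: join A via merge
    card(P join A) = 20*50/(5) = 200
    cost = 20 + 20*5 + 50*6 + 20 + 50 = 490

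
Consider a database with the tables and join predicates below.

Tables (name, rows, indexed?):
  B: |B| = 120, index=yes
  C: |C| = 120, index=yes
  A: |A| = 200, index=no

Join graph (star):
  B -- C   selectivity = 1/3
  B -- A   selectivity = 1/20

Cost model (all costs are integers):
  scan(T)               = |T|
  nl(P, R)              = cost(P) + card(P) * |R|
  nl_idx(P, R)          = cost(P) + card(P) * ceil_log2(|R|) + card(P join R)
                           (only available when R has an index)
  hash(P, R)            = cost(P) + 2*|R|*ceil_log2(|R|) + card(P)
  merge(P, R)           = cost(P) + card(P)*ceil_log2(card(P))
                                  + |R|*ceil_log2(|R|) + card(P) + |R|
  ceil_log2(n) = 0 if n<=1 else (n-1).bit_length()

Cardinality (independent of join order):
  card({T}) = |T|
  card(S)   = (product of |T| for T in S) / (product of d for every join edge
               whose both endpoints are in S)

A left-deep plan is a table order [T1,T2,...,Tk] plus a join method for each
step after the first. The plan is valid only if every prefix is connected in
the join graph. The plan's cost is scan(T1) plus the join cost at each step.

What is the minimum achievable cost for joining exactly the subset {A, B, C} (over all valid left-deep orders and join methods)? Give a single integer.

Selinger DP over subsets of {A,B,C}:
  {B}: scan cost=120, card=120
  {C}: scan cost=120, card=120
  {A}: scan cost=200, card=200
  {BC}: card=4800; try (C,hash)→1920, (B,hash)→1920, (C,merge)→2040, (B,merge)→2040, (C,nl_idx)→5760, (B,nl_idx)→5760 …(+2); best=1920 via (C,hash)
  {AB}: card=1200; try (B,hash)→2080, (B,nl_idx)→2800, (A,merge)→2880, (B,merge)→2960, (A,hash)→3440, (A,nl)→24120 …(+1); best=2080 via (B,hash)
  {ABC}: card=48000; try (C,hash)→4960, (A,hash)→9920, (C,merge)→17440, (C,nl_idx)→58480, (A,merge)→70920, (C,nl)→146080 …(+1); best=4960 via (C,hash)

4960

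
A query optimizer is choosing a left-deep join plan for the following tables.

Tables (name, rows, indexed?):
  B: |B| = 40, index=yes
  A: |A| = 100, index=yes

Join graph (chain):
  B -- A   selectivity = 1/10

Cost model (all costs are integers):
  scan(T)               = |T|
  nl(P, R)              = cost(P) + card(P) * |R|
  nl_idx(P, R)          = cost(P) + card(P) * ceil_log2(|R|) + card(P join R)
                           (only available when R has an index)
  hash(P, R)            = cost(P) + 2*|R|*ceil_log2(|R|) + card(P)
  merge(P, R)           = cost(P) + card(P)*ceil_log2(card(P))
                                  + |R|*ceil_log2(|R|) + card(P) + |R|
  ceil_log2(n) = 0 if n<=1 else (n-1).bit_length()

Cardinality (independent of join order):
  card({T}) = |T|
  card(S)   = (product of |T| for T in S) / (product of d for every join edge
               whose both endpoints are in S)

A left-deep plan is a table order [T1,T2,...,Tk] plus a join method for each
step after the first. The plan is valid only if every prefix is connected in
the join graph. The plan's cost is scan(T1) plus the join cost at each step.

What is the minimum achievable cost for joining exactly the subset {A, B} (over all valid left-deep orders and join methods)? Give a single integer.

680

Selinger DP over subsets of {A,B}:
  {B}: scan cost=40, card=40
  {A}: scan cost=100, card=100
  {AB}: card=400; try (B,hash)→680, (A,nl_idx)→720, (B,nl_idx)→1100, (A,merge)→1120, (B,merge)→1180, (A,hash)→1480 …(+2); best=680 via (B,hash)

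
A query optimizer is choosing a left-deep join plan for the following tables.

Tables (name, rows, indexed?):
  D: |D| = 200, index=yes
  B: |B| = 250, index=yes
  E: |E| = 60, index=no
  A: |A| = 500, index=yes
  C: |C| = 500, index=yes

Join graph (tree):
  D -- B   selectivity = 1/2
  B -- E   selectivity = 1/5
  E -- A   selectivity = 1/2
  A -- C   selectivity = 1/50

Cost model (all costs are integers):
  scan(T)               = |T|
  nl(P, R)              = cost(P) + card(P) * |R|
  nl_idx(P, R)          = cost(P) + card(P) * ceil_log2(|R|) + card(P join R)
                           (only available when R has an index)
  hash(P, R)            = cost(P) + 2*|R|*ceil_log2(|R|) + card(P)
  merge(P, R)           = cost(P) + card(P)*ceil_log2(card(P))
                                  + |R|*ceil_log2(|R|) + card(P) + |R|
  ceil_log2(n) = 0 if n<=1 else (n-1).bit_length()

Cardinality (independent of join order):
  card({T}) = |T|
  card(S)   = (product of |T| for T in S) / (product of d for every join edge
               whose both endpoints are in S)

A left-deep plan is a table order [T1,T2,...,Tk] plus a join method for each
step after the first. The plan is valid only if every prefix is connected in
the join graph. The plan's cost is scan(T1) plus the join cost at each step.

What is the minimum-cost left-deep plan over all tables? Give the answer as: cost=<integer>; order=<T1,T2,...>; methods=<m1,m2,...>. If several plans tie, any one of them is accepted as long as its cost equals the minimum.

Selinger DP (subsets sized 1..n):
  {D}: scan cost=200, card=200
  {B}: scan cost=250, card=250
  {E}: scan cost=60, card=60
  {A}: scan cost=500, card=500
  {C}: scan cost=500, card=500
  {BD}: card=25000; try (D,hash)→3700, (B,merge)→4250, (D,merge)→4300, (B,hash)→4400, (B,nl_idx)→26800, (D,nl_idx)→27250 …(+2); best=3700 via (D,hash)
  {BE}: card=3000; try (E,hash)→1220, (B,merge)→2730, (E,merge)→2920, (B,nl_idx)→3540, (B,hash)→4120, (B,nl)→15060 …(+1); best=1220 via (E,hash)
  {AE}: card=15000; try (E,hash)→1720, (A,merge)→5480, (E,merge)→5920, (A,hash)→9120, (A,nl_idx)→15600, (A,nl)→30060 …(+1); best=1720 via (E,hash)
  {AC}: card=5000; try (C,hash)→10000, (C,nl_idx)→10000, (A,hash)→10000, (A,nl_idx)→10000, (C,merge)→10500, (A,merge)→10500 …(+2); best=10000 via (C,hash)
  {BDE}: card=300000; try (D,hash)→7420, (E,hash)→29420, (D,merge)→42020, (D,nl_idx)→325220, (E,merge)→404120, (D,nl)→601220 …(+1); best=7420 via (D,hash)
  {ABE}: card=750000; try (A,hash)→13220, (B,hash)→20720, (A,merge)→45220, (B,merge)→228970, (A,nl_idx)→778220, (B,nl_idx)→871720 …(+2); best=13220 via (A,hash)
  {ACE}: card=150000; try (E,hash)→15720, (C,hash)→25720, (E,merge)→80420, (C,merge)→231720, (C,nl_idx)→286720, (E,nl)→310000 …(+1); best=15720 via (E,hash)
  {ABDE}: card=75000000; try (A,hash)→316420, (D,hash)→766420, (A,merge)→6012420, (D,merge)→15765020, (A,nl_idx)→77707420, (D,nl_idx)→81013220 …(+2); best=316420 via (A,hash)
  {ABCE}: card=7500000; try (B,hash)→169720, (C,hash)→772220, (B,merge)→2867970, (B,nl_idx)→8715720, (C,nl_idx)→14263220, (C,merge)→15768220 …(+2); best=169720 via (B,hash)
  {ABCDE}: card=750000000; try (D,hash)→7672920, (C,hash)→75325420, (D,merge)→180171520, (D,nl_idx)→810169720, (C,nl_idx)→1425316420, (D,nl)→1500169720 …(+2); best=7672920 via (D,hash)

cost=7672920; order=A,C,E,B,D; methods=hash,hash,hash,hash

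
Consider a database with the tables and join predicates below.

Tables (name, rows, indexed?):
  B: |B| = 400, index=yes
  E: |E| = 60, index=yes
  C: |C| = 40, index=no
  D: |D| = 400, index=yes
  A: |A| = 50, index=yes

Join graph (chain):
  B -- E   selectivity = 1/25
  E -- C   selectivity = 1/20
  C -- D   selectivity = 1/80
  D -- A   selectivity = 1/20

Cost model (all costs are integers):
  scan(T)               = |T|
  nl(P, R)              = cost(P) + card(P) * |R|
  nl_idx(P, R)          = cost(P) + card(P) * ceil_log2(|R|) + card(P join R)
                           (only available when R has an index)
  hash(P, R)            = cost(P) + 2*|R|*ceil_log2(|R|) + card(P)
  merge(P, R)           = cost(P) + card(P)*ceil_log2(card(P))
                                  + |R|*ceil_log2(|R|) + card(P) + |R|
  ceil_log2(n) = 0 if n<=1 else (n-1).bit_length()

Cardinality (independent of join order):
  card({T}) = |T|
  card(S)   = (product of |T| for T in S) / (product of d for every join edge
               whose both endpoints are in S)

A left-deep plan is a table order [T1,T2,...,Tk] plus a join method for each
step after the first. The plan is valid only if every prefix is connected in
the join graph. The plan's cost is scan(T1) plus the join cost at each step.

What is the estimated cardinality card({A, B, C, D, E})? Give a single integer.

Tables in S: A(50), B(400), C(40), D(400), E(60)
Edges inside S: B-E(d=25), E-C(d=20), C-D(d=80), D-A(d=20)
numerator = 50 * 400 * 40 * 400 * 60 = 19200000000
denominator = 25 * 20 * 80 * 20 = 800000
card(S) = 19200000000 / 800000 = 24000

24000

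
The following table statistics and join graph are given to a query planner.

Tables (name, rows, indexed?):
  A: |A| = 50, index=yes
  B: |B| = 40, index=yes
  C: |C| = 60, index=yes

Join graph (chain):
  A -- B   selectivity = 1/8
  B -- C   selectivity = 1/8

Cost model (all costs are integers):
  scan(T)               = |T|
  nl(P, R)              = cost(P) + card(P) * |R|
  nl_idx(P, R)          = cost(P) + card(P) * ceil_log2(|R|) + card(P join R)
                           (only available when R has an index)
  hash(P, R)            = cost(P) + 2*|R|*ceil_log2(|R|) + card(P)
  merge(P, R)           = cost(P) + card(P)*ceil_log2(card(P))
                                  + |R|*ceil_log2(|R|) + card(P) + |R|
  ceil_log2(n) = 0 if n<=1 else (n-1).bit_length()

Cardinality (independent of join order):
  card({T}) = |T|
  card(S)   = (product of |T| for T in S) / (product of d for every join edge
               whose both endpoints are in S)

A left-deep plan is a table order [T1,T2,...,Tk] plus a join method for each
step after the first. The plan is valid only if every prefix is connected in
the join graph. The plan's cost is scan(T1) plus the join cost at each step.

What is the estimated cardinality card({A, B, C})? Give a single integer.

Tables in S: A(50), B(40), C(60)
Edges inside S: A-B(d=8), B-C(d=8)
numerator = 50 * 40 * 60 = 120000
denominator = 8 * 8 = 64
card(S) = 120000 / 64 = 1875

1875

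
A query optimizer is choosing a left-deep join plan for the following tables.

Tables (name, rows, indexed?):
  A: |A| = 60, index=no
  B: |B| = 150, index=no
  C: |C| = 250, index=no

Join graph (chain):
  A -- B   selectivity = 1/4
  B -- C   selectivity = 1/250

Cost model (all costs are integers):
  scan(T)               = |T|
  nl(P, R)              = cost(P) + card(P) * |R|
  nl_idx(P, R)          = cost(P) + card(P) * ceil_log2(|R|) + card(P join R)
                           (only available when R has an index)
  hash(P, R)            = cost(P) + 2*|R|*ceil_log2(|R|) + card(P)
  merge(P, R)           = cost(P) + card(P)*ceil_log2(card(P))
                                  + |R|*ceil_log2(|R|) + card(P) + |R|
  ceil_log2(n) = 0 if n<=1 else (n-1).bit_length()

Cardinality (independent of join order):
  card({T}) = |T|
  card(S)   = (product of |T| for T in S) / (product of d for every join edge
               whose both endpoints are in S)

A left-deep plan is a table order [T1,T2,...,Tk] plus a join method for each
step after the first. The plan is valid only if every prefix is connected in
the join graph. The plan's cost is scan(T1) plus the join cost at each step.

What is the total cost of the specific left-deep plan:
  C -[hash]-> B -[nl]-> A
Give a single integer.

11900

step 1: scan C: cost=250, card=250
step 2: join B via hash
    card(P join B) = 250*150/(250) = 150
    cost = 250 + 2*150*8 + 250 = 2900
step 3: join A via nl
    card(P join A) = 150*60/(4) = 2250
    cost = 2900 + 150*60 = 11900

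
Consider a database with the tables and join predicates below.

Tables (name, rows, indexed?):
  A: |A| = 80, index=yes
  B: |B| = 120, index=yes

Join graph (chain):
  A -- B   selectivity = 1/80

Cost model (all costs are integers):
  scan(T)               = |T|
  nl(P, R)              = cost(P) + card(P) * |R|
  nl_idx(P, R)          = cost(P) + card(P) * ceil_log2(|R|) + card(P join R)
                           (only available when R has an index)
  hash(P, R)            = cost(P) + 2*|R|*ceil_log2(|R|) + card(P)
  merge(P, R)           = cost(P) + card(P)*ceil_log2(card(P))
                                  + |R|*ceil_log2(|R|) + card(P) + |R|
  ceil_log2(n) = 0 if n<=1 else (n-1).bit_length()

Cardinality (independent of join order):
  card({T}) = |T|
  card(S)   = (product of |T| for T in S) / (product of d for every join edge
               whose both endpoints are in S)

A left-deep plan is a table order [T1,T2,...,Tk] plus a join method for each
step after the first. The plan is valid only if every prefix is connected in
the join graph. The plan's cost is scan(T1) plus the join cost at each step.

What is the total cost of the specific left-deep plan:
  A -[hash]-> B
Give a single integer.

1840

step 1: scan A: cost=80, card=80
step 2: join B via hash
    card(P join B) = 80*120/(80) = 120
    cost = 80 + 2*120*7 + 80 = 1840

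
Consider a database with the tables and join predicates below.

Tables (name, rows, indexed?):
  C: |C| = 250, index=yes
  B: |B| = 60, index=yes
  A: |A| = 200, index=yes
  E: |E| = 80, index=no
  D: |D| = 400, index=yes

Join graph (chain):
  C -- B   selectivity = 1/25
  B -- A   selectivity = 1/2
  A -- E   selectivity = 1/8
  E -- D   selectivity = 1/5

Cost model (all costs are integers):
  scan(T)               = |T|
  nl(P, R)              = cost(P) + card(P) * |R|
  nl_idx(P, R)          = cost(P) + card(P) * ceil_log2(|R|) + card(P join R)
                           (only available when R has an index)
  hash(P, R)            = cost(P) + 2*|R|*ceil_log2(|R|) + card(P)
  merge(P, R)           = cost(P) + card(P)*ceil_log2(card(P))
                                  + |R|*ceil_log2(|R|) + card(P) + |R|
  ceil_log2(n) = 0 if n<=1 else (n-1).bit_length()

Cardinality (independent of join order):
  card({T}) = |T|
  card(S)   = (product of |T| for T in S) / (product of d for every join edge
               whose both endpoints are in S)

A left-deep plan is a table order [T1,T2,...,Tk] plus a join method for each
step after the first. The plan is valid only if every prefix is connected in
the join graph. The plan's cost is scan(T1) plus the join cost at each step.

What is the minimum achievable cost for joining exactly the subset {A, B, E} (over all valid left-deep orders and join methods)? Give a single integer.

4240

Selinger DP over subsets of {A,B,E}:
  {B}: scan cost=60, card=60
  {A}: scan cost=200, card=200
  {E}: scan cost=80, card=80
  {AB}: card=6000; try (B,hash)→1120, (A,merge)→2280, (B,merge)→2420, (A,hash)→3320, (A,nl_idx)→6540, (B,nl_idx)→7400 …(+2); best=1120 via (B,hash)
  {AE}: card=2000; try (E,hash)→1520, (A,merge)→2520, (E,merge)→2640, (A,nl_idx)→2720, (A,hash)→3360, (A,nl)→16080 …(+1); best=1520 via (E,hash)
  {ABE}: card=60000; try (B,hash)→4240, (E,hash)→8240, (B,merge)→25940, (B,nl_idx)→73520, (E,merge)→85760, (B,nl)→121520 …(+1); best=4240 via (B,hash)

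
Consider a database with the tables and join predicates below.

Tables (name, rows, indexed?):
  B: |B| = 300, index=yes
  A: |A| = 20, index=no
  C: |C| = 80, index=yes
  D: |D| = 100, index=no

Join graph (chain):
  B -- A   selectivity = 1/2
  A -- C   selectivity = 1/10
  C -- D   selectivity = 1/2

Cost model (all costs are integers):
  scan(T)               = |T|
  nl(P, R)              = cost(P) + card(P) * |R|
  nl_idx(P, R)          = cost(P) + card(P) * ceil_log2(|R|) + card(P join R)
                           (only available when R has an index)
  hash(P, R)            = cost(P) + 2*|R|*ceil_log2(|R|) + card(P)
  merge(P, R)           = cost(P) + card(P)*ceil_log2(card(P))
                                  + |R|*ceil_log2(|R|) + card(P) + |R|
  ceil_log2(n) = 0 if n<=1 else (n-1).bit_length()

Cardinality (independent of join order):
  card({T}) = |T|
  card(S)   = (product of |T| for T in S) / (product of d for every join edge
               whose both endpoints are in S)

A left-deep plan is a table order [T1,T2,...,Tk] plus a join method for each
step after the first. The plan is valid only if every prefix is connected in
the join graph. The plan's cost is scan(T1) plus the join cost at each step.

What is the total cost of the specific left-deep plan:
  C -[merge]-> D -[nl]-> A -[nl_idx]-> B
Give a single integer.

1353520

step 1: scan C: cost=80, card=80
step 2: join D via merge
    card(P join D) = 80*100/(2) = 4000
    cost = 80 + 80*7 + 100*7 + 80 + 100 = 1520
step 3: join A via nl
    card(P join A) = 4000*20/(10) = 8000
    cost = 1520 + 4000*20 = 81520
step 4: join B via nl_idx
    card(P join B) = 8000*300/(2) = 1200000
    cost = 81520 + 8000*9 + 1200000 = 1353520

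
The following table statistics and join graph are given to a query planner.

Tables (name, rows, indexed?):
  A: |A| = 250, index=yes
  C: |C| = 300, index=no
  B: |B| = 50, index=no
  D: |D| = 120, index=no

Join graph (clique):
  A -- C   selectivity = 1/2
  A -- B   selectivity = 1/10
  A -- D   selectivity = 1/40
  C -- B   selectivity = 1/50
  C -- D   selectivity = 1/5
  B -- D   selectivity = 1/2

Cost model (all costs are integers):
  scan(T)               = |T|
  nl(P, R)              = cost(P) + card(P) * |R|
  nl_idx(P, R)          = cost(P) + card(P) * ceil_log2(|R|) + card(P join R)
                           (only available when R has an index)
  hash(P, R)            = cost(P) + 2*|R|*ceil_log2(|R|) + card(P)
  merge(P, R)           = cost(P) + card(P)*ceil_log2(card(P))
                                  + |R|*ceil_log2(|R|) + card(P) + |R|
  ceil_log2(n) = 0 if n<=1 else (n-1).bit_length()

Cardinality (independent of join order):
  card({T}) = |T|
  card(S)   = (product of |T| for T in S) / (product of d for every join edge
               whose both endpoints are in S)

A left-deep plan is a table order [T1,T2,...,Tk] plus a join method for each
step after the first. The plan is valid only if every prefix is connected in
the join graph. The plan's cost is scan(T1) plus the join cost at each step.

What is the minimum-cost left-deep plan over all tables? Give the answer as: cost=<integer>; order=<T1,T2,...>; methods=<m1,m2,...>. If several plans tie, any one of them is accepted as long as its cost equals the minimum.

cost=10455; order=D,A,B,C; methods=nl_idx,hash,hash

Selinger DP (subsets sized 1..n):
  {A}: scan cost=250, card=250
  {C}: scan cost=300, card=300
  {B}: scan cost=50, card=50
  {D}: scan cost=120, card=120
  {AC}: card=37500; try (A,hash)→4600, (C,merge)→5500, (A,merge)→5550, (C,hash)→5900, (A,nl_idx)→40200, (C,nl)→75250 …(+1); best=4600 via (A,hash)
  {AB}: card=1250; try (B,hash)→1100, (A,nl_idx)→1700, (A,merge)→2650, (B,merge)→2850, (A,hash)→4100, (A,nl)→12550 …(+1); best=1100 via (B,hash)
  {AD}: card=750; try (A,nl_idx)→1830, (D,hash)→2180, (A,merge)→3330, (D,merge)→3460, (A,hash)→4240, (A,nl)→30120 …(+1); best=1830 via (A,nl_idx)
  {BC}: card=300; try (B,hash)→1200, (C,merge)→3400, (B,merge)→3650, (C,hash)→5500, (C,nl)→15050, (B,nl)→15300; best=1200 via (B,hash)
  {CD}: card=7200; try (D,hash)→2280, (C,merge)→4080, (D,merge)→4260, (C,hash)→5640, (C,nl)→36120, (D,nl)→36300; best=2280 via (D,hash)
  {BD}: card=3000; try (B,hash)→840, (D,merge)→1360, (B,merge)→1430, (D,hash)→1780, (D,nl)→6050, (B,nl)→6120; best=840 via (B,hash)
  {ABC}: card=3750; try (A,hash)→5500, (A,merge)→6450, (A,nl_idx)→7350, (C,hash)→7750, (C,merge)→19100, (B,hash)→42700 …(+4); best=5500 via (A,hash)
  {ACD}: card=22500; try (C,hash)→7980, (C,merge)→13080, (A,hash)→13480, (D,hash)→43780, (A,nl_idx)→82380, (A,merge)→105330 …(+4); best=7980 via (C,hash)
  {ABD}: card=1875; try (B,hash)→3180, (D,hash)→4030, (A,hash)→7840, (B,merge)→10430, (D,merge)→17060, (A,nl_idx)→26715 …(+4); best=3180 via (B,hash)
  {BCD}: card=3600; try (D,hash)→3180, (D,merge)→5160, (C,hash)→9240, (B,hash)→10080, (D,nl)→37200, (C,merge)→42840 …(+3); best=3180 via (D,hash)
  {ABCD}: card=1125; try (C,hash)→10455, (A,hash)→10780, (D,hash)→10930, (C,merge)→28680, (B,hash)→31080, (A,nl_idx)→33105 …(+7); best=10455 via (C,hash)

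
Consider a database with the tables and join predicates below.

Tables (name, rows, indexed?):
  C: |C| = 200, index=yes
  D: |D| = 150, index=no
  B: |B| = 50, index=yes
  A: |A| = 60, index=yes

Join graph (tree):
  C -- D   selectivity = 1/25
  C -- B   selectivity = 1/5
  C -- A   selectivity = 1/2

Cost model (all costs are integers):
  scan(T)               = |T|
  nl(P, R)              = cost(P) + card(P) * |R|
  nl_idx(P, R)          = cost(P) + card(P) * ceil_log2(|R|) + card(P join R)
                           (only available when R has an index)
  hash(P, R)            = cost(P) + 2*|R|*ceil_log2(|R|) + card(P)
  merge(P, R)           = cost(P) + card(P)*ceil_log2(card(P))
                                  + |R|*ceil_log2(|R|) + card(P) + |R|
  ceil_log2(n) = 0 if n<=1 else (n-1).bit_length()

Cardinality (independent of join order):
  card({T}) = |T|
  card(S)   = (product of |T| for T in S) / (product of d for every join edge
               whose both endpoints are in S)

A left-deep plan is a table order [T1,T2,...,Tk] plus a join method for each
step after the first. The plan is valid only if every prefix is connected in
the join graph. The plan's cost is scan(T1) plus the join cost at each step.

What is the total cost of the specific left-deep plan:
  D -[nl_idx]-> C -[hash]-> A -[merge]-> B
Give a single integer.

616820

step 1: scan D: cost=150, card=150
step 2: join C via nl_idx
    card(P join C) = 150*200/(25) = 1200
    cost = 150 + 150*8 + 1200 = 2550
step 3: join A via hash
    card(P join A) = 1200*60/(2) = 36000
    cost = 2550 + 2*60*6 + 1200 = 4470
step 4: join B via merge
    card(P join B) = 36000*50/(5) = 360000
    cost = 4470 + 36000*16 + 50*6 + 36000 + 50 = 616820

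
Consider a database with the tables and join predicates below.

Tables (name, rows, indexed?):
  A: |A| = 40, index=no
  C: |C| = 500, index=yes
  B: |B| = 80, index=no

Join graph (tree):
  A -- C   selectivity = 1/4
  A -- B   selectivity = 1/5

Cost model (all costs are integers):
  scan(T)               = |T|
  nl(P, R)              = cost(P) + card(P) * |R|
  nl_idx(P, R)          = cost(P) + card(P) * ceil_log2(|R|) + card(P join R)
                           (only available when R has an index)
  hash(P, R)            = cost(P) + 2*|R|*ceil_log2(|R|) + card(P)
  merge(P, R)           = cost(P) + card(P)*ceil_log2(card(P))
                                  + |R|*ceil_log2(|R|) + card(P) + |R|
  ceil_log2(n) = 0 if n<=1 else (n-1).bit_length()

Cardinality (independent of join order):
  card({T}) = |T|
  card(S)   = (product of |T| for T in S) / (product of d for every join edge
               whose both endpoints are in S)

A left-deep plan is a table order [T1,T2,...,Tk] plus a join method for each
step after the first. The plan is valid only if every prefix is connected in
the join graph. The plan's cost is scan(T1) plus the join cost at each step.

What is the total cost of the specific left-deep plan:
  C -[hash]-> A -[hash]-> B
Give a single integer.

step 1: scan C: cost=500, card=500
step 2: join A via hash
    card(P join A) = 500*40/(4) = 5000
    cost = 500 + 2*40*6 + 500 = 1480
step 3: join B via hash
    card(P join B) = 5000*80/(5) = 80000
    cost = 1480 + 2*80*7 + 5000 = 7600

7600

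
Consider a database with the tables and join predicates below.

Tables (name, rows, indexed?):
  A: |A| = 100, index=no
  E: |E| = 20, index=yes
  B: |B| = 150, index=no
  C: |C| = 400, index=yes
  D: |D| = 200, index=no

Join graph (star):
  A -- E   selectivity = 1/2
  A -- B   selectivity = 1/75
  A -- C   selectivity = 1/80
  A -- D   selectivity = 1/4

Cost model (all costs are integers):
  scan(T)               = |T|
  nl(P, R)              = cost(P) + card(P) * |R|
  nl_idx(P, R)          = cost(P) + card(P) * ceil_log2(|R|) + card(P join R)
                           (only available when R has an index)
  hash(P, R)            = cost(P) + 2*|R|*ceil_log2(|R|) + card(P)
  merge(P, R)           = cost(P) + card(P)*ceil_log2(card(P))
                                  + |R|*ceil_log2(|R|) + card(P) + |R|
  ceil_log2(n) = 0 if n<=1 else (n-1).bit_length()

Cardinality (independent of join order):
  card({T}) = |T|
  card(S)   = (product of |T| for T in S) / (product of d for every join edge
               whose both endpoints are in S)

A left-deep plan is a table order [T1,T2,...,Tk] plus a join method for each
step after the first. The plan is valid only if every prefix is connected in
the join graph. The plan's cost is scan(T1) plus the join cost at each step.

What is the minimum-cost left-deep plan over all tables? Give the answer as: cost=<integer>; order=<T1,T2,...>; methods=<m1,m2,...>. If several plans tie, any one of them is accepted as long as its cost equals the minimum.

cost=18800; order=A,C,B,E,D; methods=nl_idx,hash,hash,hash

Selinger DP (subsets sized 1..n):
  {A}: scan cost=100, card=100
  {E}: scan cost=20, card=20
  {B}: scan cost=150, card=150
  {C}: scan cost=400, card=400
  {D}: scan cost=200, card=200
  {AE}: card=1000; try (E,hash)→400, (A,merge)→940, (E,merge)→1020, (A,hash)→1440, (E,nl_idx)→1600, (A,nl)→2020 …(+1); best=400 via (E,hash)
  {AB}: card=200; try (A,hash)→1700, (B,merge)→2250, (A,merge)→2300, (B,hash)→2600, (B,nl)→15100, (A,nl)→15150; best=1700 via (A,hash)
  {AC}: card=500; try (C,nl_idx)→1500, (A,hash)→2200, (C,merge)→4900, (A,merge)→5200, (C,hash)→7400, (C,nl)→40100 …(+1); best=1500 via (C,nl_idx)
  {AD}: card=5000; try (A,hash)→1800, (D,merge)→2700, (A,merge)→2800, (D,hash)→3400, (D,nl)→20100, (A,nl)→20200; best=1800 via (A,hash)
  {ABE}: card=2000; try (E,hash)→2100, (E,merge)→3620, (B,hash)→3800, (E,nl_idx)→4700, (E,nl)→5700, (B,merge)→12750 …(+1); best=2100 via (E,hash)
  {ACE}: card=5000; try (E,hash)→2200, (E,merge)→6620, (C,hash)→8600, (E,nl_idx)→9000, (E,nl)→11500, (C,nl_idx)→14400 …(+2); best=2200 via (E,hash)
  {ADE}: card=50000; try (D,hash)→4600, (E,hash)→7000, (D,merge)→13200, (E,merge)→71920, (E,nl_idx)→76800, (E,nl)→101800 …(+1); best=4600 via (D,hash)
  {ABC}: card=1000; try (B,hash)→4400, (C,nl_idx)→4500, (C,merge)→7500, (B,merge)→7850, (C,hash)→9100, (B,nl)→76500 …(+1); best=4400 via (B,hash)
  {ABD}: card=10000; try (D,hash)→5100, (D,merge)→5300, (B,hash)→9200, (D,nl)→41700, (B,merge)→73150, (B,nl)→751800; best=5100 via (D,hash)
  {ACD}: card=25000; try (D,hash)→5200, (D,merge)→8300, (C,hash)→14000, (C,nl_idx)→71800, (C,merge)→75800, (D,nl)→101500 …(+1); best=5200 via (D,hash)
  {ABCE}: card=10000; try (E,hash)→5600, (B,hash)→9600, (C,hash)→11300, (E,merge)→15520, (E,nl_idx)→19400, (E,nl)→24400 …(+5); best=5600 via (E,hash)
  {ABDE}: card=100000; try (D,hash)→7300, (E,hash)→15300, (D,merge)→27900, (B,hash)→57000, (E,nl_idx)→155100, (E,merge)→155220 …(+4); best=7300 via (D,hash)
  {ACDE}: card=250000; try (D,hash)→10400, (E,hash)→30400, (C,hash)→61800, (D,merge)→74000, (E,nl_idx)→380200, (E,merge)→405320 …(+5); best=10400 via (D,hash)
  {ABCD}: card=50000; try (D,hash)→8600, (D,merge)→17200, (C,hash)→22300, (B,hash)→32600, (C,nl_idx)→145100, (C,merge)→159100 …(+4); best=8600 via (D,hash)
  {ABCDE}: card=500000; try (D,hash)→18800, (E,hash)→58800, (C,hash)→114500, (D,merge)→157400, (B,hash)→262800, (E,nl_idx)→758600 …(+8); best=18800 via (D,hash)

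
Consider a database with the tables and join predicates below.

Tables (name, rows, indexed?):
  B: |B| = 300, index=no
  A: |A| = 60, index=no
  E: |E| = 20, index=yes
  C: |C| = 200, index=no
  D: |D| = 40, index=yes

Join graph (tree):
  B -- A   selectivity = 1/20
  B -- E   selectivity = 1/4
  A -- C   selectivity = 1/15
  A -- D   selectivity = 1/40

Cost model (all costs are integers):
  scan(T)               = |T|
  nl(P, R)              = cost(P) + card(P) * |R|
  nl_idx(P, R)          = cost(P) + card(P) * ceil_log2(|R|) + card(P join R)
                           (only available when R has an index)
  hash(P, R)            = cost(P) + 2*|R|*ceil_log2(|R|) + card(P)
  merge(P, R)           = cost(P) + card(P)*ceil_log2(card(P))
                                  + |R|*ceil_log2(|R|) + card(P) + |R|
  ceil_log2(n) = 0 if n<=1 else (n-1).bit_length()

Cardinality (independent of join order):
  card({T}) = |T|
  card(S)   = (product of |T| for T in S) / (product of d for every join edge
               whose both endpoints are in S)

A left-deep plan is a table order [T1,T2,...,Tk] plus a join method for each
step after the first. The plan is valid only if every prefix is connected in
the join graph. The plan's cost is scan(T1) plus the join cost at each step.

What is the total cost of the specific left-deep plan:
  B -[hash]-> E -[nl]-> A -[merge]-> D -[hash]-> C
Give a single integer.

step 1: scan B: cost=300, card=300
step 2: join E via hash
    card(P join E) = 300*20/(4) = 1500
    cost = 300 + 2*20*5 + 300 = 800
step 3: join A via nl
    card(P join A) = 1500*60/(20) = 4500
    cost = 800 + 1500*60 = 90800
step 4: join D via merge
    card(P join D) = 4500*40/(40) = 4500
    cost = 90800 + 4500*13 + 40*6 + 4500 + 40 = 154080
step 5: join C via hash
    card(P join C) = 4500*200/(15) = 60000
    cost = 154080 + 2*200*8 + 4500 = 161780

161780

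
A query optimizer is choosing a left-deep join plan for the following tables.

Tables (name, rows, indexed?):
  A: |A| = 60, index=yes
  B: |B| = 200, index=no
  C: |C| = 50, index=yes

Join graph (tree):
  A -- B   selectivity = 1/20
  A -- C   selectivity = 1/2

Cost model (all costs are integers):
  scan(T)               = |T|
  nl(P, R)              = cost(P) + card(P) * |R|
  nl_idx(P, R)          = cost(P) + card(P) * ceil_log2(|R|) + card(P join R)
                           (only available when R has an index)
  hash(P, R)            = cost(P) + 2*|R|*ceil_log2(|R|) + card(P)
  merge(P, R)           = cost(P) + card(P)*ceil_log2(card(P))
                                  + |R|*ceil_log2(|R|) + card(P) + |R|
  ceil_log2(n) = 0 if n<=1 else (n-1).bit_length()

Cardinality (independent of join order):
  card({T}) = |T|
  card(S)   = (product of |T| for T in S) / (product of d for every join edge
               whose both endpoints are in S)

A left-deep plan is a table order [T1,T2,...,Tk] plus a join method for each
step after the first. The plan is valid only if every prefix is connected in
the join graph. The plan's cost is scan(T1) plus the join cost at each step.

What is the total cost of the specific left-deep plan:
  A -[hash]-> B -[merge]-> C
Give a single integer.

step 1: scan A: cost=60, card=60
step 2: join B via hash
    card(P join B) = 60*200/(20) = 600
    cost = 60 + 2*200*8 + 60 = 3320
step 3: join C via merge
    card(P join C) = 600*50/(2) = 15000
    cost = 3320 + 600*10 + 50*6 + 600 + 50 = 10270

10270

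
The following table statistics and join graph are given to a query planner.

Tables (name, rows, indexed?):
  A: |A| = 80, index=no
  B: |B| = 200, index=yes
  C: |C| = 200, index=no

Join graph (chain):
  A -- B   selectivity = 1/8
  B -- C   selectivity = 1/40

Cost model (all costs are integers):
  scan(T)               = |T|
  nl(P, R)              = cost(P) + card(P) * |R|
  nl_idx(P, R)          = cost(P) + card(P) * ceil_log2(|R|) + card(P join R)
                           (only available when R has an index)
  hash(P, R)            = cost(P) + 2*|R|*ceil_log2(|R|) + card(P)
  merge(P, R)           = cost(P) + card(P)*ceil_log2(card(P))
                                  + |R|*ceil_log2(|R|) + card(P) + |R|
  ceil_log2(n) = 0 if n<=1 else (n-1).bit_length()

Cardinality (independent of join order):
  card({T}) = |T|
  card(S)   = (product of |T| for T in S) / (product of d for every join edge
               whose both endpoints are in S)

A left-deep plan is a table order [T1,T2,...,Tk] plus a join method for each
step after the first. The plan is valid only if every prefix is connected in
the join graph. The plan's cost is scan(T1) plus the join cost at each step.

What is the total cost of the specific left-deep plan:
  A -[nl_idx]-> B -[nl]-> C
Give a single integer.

402720

step 1: scan A: cost=80, card=80
step 2: join B via nl_idx
    card(P join B) = 80*200/(8) = 2000
    cost = 80 + 80*8 + 2000 = 2720
step 3: join C via nl
    card(P join C) = 2000*200/(40) = 10000
    cost = 2720 + 2000*200 = 402720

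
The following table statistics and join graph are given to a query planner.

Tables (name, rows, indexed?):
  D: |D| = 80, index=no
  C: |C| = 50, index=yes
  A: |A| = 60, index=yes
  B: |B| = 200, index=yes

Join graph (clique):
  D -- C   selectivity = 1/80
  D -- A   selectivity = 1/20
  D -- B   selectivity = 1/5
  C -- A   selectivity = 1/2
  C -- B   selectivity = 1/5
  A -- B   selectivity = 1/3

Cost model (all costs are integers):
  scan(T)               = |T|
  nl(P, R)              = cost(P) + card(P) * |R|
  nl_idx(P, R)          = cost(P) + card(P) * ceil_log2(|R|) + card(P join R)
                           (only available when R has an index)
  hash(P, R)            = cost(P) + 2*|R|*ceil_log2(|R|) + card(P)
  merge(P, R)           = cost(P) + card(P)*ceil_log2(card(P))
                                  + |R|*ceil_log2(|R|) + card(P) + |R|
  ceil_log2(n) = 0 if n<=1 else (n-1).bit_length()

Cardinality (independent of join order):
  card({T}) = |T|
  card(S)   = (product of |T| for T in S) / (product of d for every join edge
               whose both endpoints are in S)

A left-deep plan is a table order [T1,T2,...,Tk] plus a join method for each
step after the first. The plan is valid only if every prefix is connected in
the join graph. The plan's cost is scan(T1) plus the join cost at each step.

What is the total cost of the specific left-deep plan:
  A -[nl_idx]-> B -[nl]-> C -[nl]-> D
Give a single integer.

1804540

step 1: scan A: cost=60, card=60
step 2: join B via nl_idx
    card(P join B) = 60*200/(3) = 4000
    cost = 60 + 60*8 + 4000 = 4540
step 3: join C via nl
    card(P join C) = 4000*50/(2*5) = 20000
    cost = 4540 + 4000*50 = 204540
step 4: join D via nl
    card(P join D) = 20000*80/(80*20*5) = 200
    cost = 204540 + 20000*80 = 1804540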